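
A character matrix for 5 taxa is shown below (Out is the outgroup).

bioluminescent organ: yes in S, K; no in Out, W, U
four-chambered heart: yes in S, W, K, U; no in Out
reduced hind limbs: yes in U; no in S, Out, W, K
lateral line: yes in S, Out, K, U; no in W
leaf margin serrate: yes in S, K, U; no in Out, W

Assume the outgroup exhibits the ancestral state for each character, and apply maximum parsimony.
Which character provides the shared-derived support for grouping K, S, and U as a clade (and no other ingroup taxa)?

leaf margin serrate

Character polarity is set by the outgroup: the derived state is whichever differs from the outgroup's state, so for lateral line the derived state is 'no', and for the remaining characters it is 'yes'.
Only K and S show the derived state 'yes' for bioluminescent organ, supporting them as a clade.
All ingroup taxa share the derived state 'yes' for four-chambered heart; it defines the ingroup but does not resolve relationships within it.
reduced hind limbs (derived state 'yes') is unique to U (autapomorphy; uninformative for grouping).
lateral line (derived state 'no') is unique to W (autapomorphy; uninformative for grouping).
Only K, S, and U show the derived state 'yes' for leaf margin serrate, supporting them as a clade.
Most parsimonious ingroup topology: (((K,S),U),W).
The clade {K, S, U} is supported by leaf margin serrate: its derived state 'yes' occurs in exactly those taxa and in no other taxon (including the outgroup).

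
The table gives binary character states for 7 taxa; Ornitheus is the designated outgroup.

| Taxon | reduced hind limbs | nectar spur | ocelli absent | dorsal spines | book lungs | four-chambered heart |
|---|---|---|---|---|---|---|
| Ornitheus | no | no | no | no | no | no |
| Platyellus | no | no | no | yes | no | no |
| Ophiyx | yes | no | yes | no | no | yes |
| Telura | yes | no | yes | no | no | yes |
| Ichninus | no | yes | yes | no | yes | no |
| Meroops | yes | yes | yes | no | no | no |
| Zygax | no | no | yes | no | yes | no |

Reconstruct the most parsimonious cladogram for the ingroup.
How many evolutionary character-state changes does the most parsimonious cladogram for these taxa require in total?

The outgroup has state 'no' for every character, so 'yes' is the derived state throughout.
reduced hind limbs (derived state 'yes') is shared by Meroops, Ophiyx, and Telura — a synapomorphy uniting that clade.
nectar spur (state 'yes') occurs in Ichninus and Meroops but conflicts with the nesting implied by the other characters — most parsimoniously interpreted as homoplasy.
ocelli absent: derived state 'yes' in Ichninus, Meroops, Ophiyx, Telura, and Zygax only — synapomorphy for {Ichninus, Meroops, Ophiyx, Telura, Zygax}.
dorsal spines (derived state 'yes') is unique to Platyellus (autapomorphy; uninformative for grouping).
book lungs (derived state 'yes') is shared by Ichninus and Zygax — a synapomorphy uniting that clade.
four-chambered heart: derived state 'yes' in Ophiyx and Telura only — synapomorphy for {Ophiyx, Telura}.
Most parsimonious ingroup topology: (Platyellus,(((Ophiyx,Telura),Meroops),(Ichninus,Zygax))).
Changes per character on this tree: reduced hind limbs: 1; nectar spur: 2; ocelli absent: 1; dorsal spines: 1; book lungs: 1; four-chambered heart: 1.
Total = 7.

7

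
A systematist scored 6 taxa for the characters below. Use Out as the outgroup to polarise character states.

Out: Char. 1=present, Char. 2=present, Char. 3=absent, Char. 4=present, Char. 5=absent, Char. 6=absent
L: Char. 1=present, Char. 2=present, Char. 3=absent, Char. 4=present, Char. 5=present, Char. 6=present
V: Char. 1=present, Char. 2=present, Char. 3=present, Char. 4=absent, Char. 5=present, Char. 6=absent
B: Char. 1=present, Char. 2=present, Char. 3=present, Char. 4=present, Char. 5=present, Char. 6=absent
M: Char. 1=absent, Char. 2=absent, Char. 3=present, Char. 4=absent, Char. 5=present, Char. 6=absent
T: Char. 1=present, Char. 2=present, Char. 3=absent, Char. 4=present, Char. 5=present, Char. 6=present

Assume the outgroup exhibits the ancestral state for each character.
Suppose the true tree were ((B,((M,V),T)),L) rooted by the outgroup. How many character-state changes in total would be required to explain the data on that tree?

Map each character onto ((B,((M,V),T)),L) (rooted by Out) and count the minimum state changes it requires (Fitch parsimony):
Char. 1: 1; Char. 2: 1; Char. 3: 2; Char. 4: 1; Char. 5: 1; Char. 6: 2.
Total tree length = 8.

8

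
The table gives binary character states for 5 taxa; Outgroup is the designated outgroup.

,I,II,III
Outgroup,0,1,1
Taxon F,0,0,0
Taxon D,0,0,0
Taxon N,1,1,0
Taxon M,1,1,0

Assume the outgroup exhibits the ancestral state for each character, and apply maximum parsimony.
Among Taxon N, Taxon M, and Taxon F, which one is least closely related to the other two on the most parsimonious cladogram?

Character polarity is set by the outgroup: the derived state is whichever differs from the outgroup's state, so for II, III the derived state is '0', and for the remaining characters it is '1'.
Only Taxon M and Taxon N show the derived state '1' for I, supporting them as a clade.
II (derived state '0') is shared by Taxon D and Taxon F — a synapomorphy uniting that clade.
III (derived state '0') is shared by all ingroup taxa — unites the whole ingroup.
Most parsimonious ingroup topology: ((Taxon F,Taxon D),(Taxon N,Taxon M)).
Taxon N and Taxon M share a more recent common ancestor with each other than either does with Taxon F, so Taxon F is the least closely related of the three.

Taxon F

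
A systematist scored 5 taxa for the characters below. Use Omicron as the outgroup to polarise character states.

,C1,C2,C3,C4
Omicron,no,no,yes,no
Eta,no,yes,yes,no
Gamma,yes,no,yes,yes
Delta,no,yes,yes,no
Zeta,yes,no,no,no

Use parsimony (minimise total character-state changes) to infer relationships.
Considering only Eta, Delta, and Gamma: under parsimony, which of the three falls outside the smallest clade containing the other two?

Character polarity is set by the outgroup: the derived state is whichever differs from the outgroup's state, so for C3 the derived state is 'no', and for the remaining characters it is 'yes'.
Only Gamma and Zeta show the derived state 'yes' for C1, supporting them as a clade.
C2 (derived state 'yes') is shared by Delta and Eta — a synapomorphy uniting that clade.
C3: derived state 'no' in Zeta only — an autapomorphy, so it tells us nothing about relationships among taxa.
C4: derived state 'yes' in Gamma only — an autapomorphy, so it tells us nothing about relationships among taxa.
Most parsimonious ingroup topology: ((Eta,Delta),(Gamma,Zeta)).
Eta and Delta share a more recent common ancestor with each other than either does with Gamma, so Gamma is the least closely related of the three.

Gamma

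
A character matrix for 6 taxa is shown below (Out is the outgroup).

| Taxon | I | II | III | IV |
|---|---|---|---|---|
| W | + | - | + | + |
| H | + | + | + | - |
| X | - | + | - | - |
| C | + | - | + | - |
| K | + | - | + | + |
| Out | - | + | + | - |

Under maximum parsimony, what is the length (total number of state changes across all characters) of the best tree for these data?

Character polarity is set by the outgroup: the derived state is whichever differs from the outgroup's state, so for II, III the derived state is '-', and for the remaining characters it is '+'.
I: derived state '+' in C, H, K, and W only — synapomorphy for {C, H, K, W}.
II: derived state '-' in C, K, and W only — synapomorphy for {C, K, W}.
III: derived state '-' in X only — an autapomorphy, so it tells us nothing about relationships among taxa.
Only K and W show the derived state '+' for IV, supporting them as a clade.
Most parsimonious ingroup topology: (((C,(K,W)),H),X).
Changes per character on this tree: I: 1; II: 1; III: 1; IV: 1.
Total = 4.

4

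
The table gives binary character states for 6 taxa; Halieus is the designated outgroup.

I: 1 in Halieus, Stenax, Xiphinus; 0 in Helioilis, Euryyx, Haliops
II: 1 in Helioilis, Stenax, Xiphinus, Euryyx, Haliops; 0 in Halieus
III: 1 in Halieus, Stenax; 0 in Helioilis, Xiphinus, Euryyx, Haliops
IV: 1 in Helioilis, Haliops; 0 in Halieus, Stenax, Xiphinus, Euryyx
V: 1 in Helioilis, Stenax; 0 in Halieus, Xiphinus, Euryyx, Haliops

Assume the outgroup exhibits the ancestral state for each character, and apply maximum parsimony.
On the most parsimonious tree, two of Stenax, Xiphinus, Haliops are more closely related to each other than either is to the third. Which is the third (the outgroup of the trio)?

Character polarity is set by the outgroup: the derived state is whichever differs from the outgroup's state, so for I, III the derived state is '0', and for the remaining characters it is '1'.
Only Euryyx, Haliops, and Helioilis show the derived state '0' for I, supporting them as a clade.
II (derived state '1') is shared by all ingroup taxa — unites the whole ingroup.
III: derived state '0' in Euryyx, Haliops, Helioilis, and Xiphinus only — synapomorphy for {Euryyx, Haliops, Helioilis, Xiphinus}.
Only Haliops and Helioilis show the derived state '1' for IV, supporting them as a clade.
V groups Helioilis and Stenax, which is incompatible with the clades supported by the remaining characters; treating it as convergent (homoplasy) costs fewer steps than any alternative tree.
Most parsimonious ingroup topology: ((((Helioilis,Haliops),Euryyx),Xiphinus),Stenax).
Xiphinus and Haliops share a more recent common ancestor with each other than either does with Stenax, so Stenax is the least closely related of the three.

Stenax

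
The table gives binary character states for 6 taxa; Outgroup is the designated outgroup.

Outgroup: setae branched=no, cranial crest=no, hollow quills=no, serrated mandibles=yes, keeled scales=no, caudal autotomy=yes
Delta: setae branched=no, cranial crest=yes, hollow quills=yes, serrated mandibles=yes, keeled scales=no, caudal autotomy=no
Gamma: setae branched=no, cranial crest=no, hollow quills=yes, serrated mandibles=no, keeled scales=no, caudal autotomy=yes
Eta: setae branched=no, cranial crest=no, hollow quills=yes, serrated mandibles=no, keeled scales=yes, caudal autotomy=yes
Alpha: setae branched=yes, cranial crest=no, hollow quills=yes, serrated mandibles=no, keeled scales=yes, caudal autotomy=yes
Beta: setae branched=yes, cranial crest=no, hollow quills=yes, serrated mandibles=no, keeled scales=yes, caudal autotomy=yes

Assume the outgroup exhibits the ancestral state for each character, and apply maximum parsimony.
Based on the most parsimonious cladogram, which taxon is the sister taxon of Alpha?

Character polarity is set by the outgroup: the derived state is whichever differs from the outgroup's state, so for serrated mandibles, caudal autotomy the derived state is 'no', and for the remaining characters it is 'yes'.
setae branched (derived state 'yes') is shared by Alpha and Beta — a synapomorphy uniting that clade.
cranial crest (derived state 'yes') is unique to Delta (autapomorphy; uninformative for grouping).
hollow quills (derived state 'yes') is shared by all ingroup taxa — unites the whole ingroup.
serrated mandibles (derived state 'no') is shared by Alpha, Beta, Eta, and Gamma — a synapomorphy uniting that clade.
Only Alpha, Beta, and Eta show the derived state 'yes' for keeled scales, supporting them as a clade.
caudal autotomy (derived state 'no') is unique to Delta (autapomorphy; uninformative for grouping).
Most parsimonious ingroup topology: (Delta,(Gamma,(Eta,(Alpha,Beta)))).
Alpha and Beta form a cherry on this tree, so they are sister taxa.

Beta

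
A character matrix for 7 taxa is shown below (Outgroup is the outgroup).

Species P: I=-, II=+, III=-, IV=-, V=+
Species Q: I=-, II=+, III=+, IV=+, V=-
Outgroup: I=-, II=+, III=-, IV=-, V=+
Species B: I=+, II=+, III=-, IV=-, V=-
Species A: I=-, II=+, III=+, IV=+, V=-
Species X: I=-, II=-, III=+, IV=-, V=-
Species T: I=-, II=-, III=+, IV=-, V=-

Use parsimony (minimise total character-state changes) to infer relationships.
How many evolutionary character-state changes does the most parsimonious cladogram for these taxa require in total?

5

Character polarity is set by the outgroup: the derived state is whichever differs from the outgroup's state, so for II, V the derived state is '-', and for the remaining characters it is '+'.
I (derived state '+') is unique to Species B (autapomorphy; uninformative for grouping).
Only Species T and Species X show the derived state '-' for II, supporting them as a clade.
III (derived state '+') is shared by Species A, Species Q, Species T, and Species X — a synapomorphy uniting that clade.
Only Species A and Species Q show the derived state '+' for IV, supporting them as a clade.
V: derived state '-' in Species A, Species B, Species Q, Species T, and Species X only — synapomorphy for {Species A, Species B, Species Q, Species T, Species X}.
Most parsimonious ingroup topology: ((((Species A,Species Q),(Species X,Species T)),Species B),Species P).
Changes per character on this tree: I: 1; II: 1; III: 1; IV: 1; V: 1.
Total = 5.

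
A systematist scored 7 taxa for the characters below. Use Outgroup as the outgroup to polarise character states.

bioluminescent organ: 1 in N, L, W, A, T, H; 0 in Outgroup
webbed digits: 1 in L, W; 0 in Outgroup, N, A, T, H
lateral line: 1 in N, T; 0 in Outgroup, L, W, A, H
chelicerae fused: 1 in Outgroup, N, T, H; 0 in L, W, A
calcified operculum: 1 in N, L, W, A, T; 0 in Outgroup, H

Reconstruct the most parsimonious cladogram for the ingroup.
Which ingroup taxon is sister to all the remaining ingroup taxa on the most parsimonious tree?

H

Character polarity is set by the outgroup: the derived state is whichever differs from the outgroup's state, so for chelicerae fused the derived state is '0', and for the remaining characters it is '1'.
All ingroup taxa share the derived state '1' for bioluminescent organ; it defines the ingroup but does not resolve relationships within it.
Only L and W show the derived state '1' for webbed digits, supporting them as a clade.
lateral line: derived state '1' in N and T only — synapomorphy for {N, T}.
chelicerae fused (derived state '0') is shared by A, L, and W — a synapomorphy uniting that clade.
calcified operculum (derived state '1') is shared by A, L, N, T, and W — a synapomorphy uniting that clade.
Most parsimonious ingroup topology: (((N,T),((L,W),A)),H).
H is sister to the clade containing all other ingroup taxa, so it is the earliest-diverging (most basal) ingroup lineage.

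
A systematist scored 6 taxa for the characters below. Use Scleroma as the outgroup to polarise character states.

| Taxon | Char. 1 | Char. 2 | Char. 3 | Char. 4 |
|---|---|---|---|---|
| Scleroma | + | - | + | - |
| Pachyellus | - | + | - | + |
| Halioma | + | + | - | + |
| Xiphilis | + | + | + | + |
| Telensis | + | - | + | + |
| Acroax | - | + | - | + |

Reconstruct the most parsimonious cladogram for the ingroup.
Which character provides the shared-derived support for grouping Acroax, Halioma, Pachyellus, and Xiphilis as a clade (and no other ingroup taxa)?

Character polarity is set by the outgroup: the derived state is whichever differs from the outgroup's state, so for Char. 1, Char. 3 the derived state is '-', and for the remaining characters it is '+'.
Char. 1: derived state '-' in Acroax and Pachyellus only — synapomorphy for {Acroax, Pachyellus}.
Char. 2 (derived state '+') is shared by Acroax, Halioma, Pachyellus, and Xiphilis — a synapomorphy uniting that clade.
Only Acroax, Halioma, and Pachyellus show the derived state '-' for Char. 3, supporting them as a clade.
All ingroup taxa share the derived state '+' for Char. 4; it defines the ingroup but does not resolve relationships within it.
Most parsimonious ingroup topology: ((((Pachyellus,Acroax),Halioma),Xiphilis),Telensis).
The clade {Acroax, Halioma, Pachyellus, Xiphilis} is supported by Char. 2: its derived state '+' occurs in exactly those taxa and in no other taxon (including the outgroup).

Char. 2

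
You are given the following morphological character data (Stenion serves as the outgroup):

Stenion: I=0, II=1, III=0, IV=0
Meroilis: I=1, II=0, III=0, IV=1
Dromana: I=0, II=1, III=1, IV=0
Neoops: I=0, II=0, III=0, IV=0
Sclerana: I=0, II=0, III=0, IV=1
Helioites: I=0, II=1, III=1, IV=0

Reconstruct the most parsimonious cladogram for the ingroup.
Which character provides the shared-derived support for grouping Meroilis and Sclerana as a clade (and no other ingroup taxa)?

Character polarity is set by the outgroup: the derived state is whichever differs from the outgroup's state, so for II the derived state is '0', and for the remaining characters it is '1'.
I: derived state '1' in Meroilis only — an autapomorphy, so it tells us nothing about relationships among taxa.
Only Meroilis, Neoops, and Sclerana show the derived state '0' for II, supporting them as a clade.
III: derived state '1' in Dromana and Helioites only — synapomorphy for {Dromana, Helioites}.
IV: derived state '1' in Meroilis and Sclerana only — synapomorphy for {Meroilis, Sclerana}.
Most parsimonious ingroup topology: (((Meroilis,Sclerana),Neoops),(Dromana,Helioites)).
The clade {Meroilis, Sclerana} is supported by IV: its derived state '1' occurs in exactly those taxa and in no other taxon (including the outgroup).

IV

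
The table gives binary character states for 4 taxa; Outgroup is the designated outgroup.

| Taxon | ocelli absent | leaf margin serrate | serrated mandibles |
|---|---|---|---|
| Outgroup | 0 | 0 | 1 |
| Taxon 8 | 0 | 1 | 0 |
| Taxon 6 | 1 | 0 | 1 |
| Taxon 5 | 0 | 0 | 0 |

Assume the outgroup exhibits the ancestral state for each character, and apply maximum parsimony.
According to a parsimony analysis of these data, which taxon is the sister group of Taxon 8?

Taxon 5

Character polarity is set by the outgroup: the derived state is whichever differs from the outgroup's state, so for serrated mandibles the derived state is '0', and for the remaining characters it is '1'.
ocelli absent (derived state '1') is unique to Taxon 6 (autapomorphy; uninformative for grouping).
leaf margin serrate: derived state '1' in Taxon 8 only — an autapomorphy, so it tells us nothing about relationships among taxa.
serrated mandibles (derived state '0') is shared by Taxon 5 and Taxon 8 — a synapomorphy uniting that clade.
Most parsimonious ingroup topology: ((Taxon 8,Taxon 5),Taxon 6).
Taxon 8 and Taxon 5 form a cherry on this tree, so they are sister taxa.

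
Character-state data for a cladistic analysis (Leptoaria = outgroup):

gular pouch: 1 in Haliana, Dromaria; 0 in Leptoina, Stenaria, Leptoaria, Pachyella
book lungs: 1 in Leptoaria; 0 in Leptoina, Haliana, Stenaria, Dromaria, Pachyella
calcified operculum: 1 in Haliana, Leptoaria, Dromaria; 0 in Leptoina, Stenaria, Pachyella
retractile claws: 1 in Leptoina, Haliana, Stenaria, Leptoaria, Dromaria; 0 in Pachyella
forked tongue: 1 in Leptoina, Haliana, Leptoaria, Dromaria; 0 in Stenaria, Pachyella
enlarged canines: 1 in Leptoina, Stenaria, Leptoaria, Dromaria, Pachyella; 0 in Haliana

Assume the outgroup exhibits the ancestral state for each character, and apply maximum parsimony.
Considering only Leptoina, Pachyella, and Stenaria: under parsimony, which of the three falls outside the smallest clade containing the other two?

Character polarity is set by the outgroup: the derived state is whichever differs from the outgroup's state, so for book lungs, calcified operculum, retractile claws, forked tongue, enlarged canines the derived state is '0', and for the remaining characters it is '1'.
gular pouch (derived state '1') is shared by Dromaria and Haliana — a synapomorphy uniting that clade.
book lungs (derived state '0') is shared by all ingroup taxa — unites the whole ingroup.
calcified operculum (derived state '0') is shared by Leptoina, Pachyella, and Stenaria — a synapomorphy uniting that clade.
retractile claws (derived state '0') is unique to Pachyella (autapomorphy; uninformative for grouping).
forked tongue: derived state '0' in Pachyella and Stenaria only — synapomorphy for {Pachyella, Stenaria}.
enlarged canines (derived state '0') is unique to Haliana (autapomorphy; uninformative for grouping).
Most parsimonious ingroup topology: ((Dromaria,Haliana),((Stenaria,Pachyella),Leptoina)).
Pachyella and Stenaria share a more recent common ancestor with each other than either does with Leptoina, so Leptoina is the least closely related of the three.

Leptoina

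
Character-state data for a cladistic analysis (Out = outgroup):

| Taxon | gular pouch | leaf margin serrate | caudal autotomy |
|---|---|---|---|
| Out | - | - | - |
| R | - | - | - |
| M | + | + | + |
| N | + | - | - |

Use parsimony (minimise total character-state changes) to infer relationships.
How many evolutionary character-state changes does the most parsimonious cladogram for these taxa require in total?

The outgroup has state '-' for every character, so '+' is the derived state throughout.
Only M and N show the derived state '+' for gular pouch, supporting them as a clade.
leaf margin serrate (derived state '+') is unique to M (autapomorphy; uninformative for grouping).
caudal autotomy (derived state '+') is unique to M (autapomorphy; uninformative for grouping).
Most parsimonious ingroup topology: (R,(M,N)).
Changes per character on this tree: gular pouch: 1; leaf margin serrate: 1; caudal autotomy: 1.
Total = 3.

3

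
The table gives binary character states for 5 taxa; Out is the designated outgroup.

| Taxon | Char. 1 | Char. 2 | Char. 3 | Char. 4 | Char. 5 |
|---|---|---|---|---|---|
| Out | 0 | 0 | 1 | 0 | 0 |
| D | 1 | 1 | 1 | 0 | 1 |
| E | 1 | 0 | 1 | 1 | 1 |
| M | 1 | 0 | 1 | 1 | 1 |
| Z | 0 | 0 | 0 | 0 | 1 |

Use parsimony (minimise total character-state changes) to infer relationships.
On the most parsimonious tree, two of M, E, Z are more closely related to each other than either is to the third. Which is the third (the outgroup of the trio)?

Z

Character polarity is set by the outgroup: the derived state is whichever differs from the outgroup's state, so for Char. 3 the derived state is '0', and for the remaining characters it is '1'.
Char. 1: derived state '1' in D, E, and M only — synapomorphy for {D, E, M}.
Char. 2 (derived state '1') is unique to D (autapomorphy; uninformative for grouping).
Char. 3 (derived state '0') is unique to Z (autapomorphy; uninformative for grouping).
Char. 4: derived state '1' in E and M only — synapomorphy for {E, M}.
Char. 5 (derived state '1') is shared by all ingroup taxa — unites the whole ingroup.
Most parsimonious ingroup topology: ((D,(E,M)),Z).
M and E share a more recent common ancestor with each other than either does with Z, so Z is the least closely related of the three.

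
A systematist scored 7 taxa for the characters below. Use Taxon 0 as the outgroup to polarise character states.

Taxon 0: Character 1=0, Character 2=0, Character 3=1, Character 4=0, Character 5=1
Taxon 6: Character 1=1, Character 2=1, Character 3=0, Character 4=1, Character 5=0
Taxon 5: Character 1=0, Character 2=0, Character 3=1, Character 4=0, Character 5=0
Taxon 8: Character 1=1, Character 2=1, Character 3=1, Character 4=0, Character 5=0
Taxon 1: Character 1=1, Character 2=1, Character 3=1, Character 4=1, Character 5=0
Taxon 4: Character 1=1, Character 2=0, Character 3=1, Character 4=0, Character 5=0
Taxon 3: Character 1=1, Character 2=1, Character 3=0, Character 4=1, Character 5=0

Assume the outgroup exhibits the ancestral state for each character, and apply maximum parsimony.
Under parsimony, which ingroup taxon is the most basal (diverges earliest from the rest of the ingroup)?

Taxon 5

Character polarity is set by the outgroup: the derived state is whichever differs from the outgroup's state, so for Character 3, Character 5 the derived state is '0', and for the remaining characters it is '1'.
Character 1 (derived state '1') is shared by Taxon 1, Taxon 3, Taxon 4, Taxon 6, and Taxon 8 — a synapomorphy uniting that clade.
Character 2: derived state '1' in Taxon 1, Taxon 3, Taxon 6, and Taxon 8 only — synapomorphy for {Taxon 1, Taxon 3, Taxon 6, Taxon 8}.
Only Taxon 3 and Taxon 6 show the derived state '0' for Character 3, supporting them as a clade.
Character 4: derived state '1' in Taxon 1, Taxon 3, and Taxon 6 only — synapomorphy for {Taxon 1, Taxon 3, Taxon 6}.
Character 5 (derived state '0') is shared by all ingroup taxa — unites the whole ingroup.
Most parsimonious ingroup topology: (((((Taxon 6,Taxon 3),Taxon 1),Taxon 8),Taxon 4),Taxon 5).
Taxon 5 is sister to the clade containing all other ingroup taxa, so it is the earliest-diverging (most basal) ingroup lineage.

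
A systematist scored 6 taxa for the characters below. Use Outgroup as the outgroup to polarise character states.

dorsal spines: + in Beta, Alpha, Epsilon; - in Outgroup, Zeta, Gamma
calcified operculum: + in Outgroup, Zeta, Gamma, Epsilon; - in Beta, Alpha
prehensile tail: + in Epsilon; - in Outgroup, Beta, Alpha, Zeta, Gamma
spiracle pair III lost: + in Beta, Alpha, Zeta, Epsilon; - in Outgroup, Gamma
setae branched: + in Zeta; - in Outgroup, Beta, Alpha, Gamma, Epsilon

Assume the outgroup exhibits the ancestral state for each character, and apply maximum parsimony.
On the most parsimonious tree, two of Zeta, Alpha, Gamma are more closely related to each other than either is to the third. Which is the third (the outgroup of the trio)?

Gamma

Character polarity is set by the outgroup: the derived state is whichever differs from the outgroup's state, so for calcified operculum the derived state is '-', and for the remaining characters it is '+'.
Only Alpha, Beta, and Epsilon show the derived state '+' for dorsal spines, supporting them as a clade.
calcified operculum: derived state '-' in Alpha and Beta only — synapomorphy for {Alpha, Beta}.
prehensile tail (derived state '+') is unique to Epsilon (autapomorphy; uninformative for grouping).
Only Alpha, Beta, Epsilon, and Zeta show the derived state '+' for spiracle pair III lost, supporting them as a clade.
setae branched: derived state '+' in Zeta only — an autapomorphy, so it tells us nothing about relationships among taxa.
Most parsimonious ingroup topology: ((((Beta,Alpha),Epsilon),Zeta),Gamma).
Zeta and Alpha share a more recent common ancestor with each other than either does with Gamma, so Gamma is the least closely related of the three.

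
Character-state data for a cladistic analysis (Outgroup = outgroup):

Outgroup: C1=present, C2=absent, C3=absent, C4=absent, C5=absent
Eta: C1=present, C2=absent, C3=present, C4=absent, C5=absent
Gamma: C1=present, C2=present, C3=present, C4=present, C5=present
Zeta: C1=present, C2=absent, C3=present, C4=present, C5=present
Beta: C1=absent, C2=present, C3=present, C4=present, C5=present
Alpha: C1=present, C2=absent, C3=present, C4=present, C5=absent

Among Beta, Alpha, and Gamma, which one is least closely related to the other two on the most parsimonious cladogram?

Character polarity is set by the outgroup: the derived state is whichever differs from the outgroup's state, so for C1 the derived state is 'absent', and for the remaining characters it is 'present'.
C1 (derived state 'absent') is unique to Beta (autapomorphy; uninformative for grouping).
Only Beta and Gamma show the derived state 'present' for C2, supporting them as a clade.
C3 (derived state 'present') is shared by all ingroup taxa — unites the whole ingroup.
Only Alpha, Beta, Gamma, and Zeta show the derived state 'present' for C4, supporting them as a clade.
C5: derived state 'present' in Beta, Gamma, and Zeta only — synapomorphy for {Beta, Gamma, Zeta}.
Most parsimonious ingroup topology: (Eta,(((Gamma,Beta),Zeta),Alpha)).
Gamma and Beta share a more recent common ancestor with each other than either does with Alpha, so Alpha is the least closely related of the three.

Alpha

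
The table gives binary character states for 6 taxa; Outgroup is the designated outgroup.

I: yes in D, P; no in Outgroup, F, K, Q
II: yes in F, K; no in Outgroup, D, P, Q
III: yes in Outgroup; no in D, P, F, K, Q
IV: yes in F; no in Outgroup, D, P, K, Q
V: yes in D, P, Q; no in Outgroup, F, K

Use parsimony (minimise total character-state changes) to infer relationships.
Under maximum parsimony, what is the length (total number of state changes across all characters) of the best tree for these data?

5

Character polarity is set by the outgroup: the derived state is whichever differs from the outgroup's state, so for III the derived state is 'no', and for the remaining characters it is 'yes'.
I (derived state 'yes') is shared by D and P — a synapomorphy uniting that clade.
II: derived state 'yes' in F and K only — synapomorphy for {F, K}.
All ingroup taxa share the derived state 'no' for III; it defines the ingroup but does not resolve relationships within it.
IV (derived state 'yes') is unique to F (autapomorphy; uninformative for grouping).
V: derived state 'yes' in D, P, and Q only — synapomorphy for {D, P, Q}.
Most parsimonious ingroup topology: (((D,P),Q),(F,K)).
Changes per character on this tree: I: 1; II: 1; III: 1; IV: 1; V: 1.
Total = 5.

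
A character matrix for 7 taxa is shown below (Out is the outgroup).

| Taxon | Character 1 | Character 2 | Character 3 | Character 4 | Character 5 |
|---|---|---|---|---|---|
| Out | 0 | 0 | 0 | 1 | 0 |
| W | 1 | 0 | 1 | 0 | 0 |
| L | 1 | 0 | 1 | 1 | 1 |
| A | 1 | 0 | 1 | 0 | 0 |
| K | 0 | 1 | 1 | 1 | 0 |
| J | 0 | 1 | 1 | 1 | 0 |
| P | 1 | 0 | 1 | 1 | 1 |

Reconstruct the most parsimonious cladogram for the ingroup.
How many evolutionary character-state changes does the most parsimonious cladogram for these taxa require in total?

Character polarity is set by the outgroup: the derived state is whichever differs from the outgroup's state, so for Character 4 the derived state is '0', and for the remaining characters it is '1'.
Only A, L, P, and W show the derived state '1' for Character 1, supporting them as a clade.
Character 2: derived state '1' in J and K only — synapomorphy for {J, K}.
Character 3 (derived state '1') is shared by all ingroup taxa — unites the whole ingroup.
Only A and W show the derived state '0' for Character 4, supporting them as a clade.
Character 5 (derived state '1') is shared by L and P — a synapomorphy uniting that clade.
Most parsimonious ingroup topology: (((W,A),(L,P)),(K,J)).
Changes per character on this tree: Character 1: 1; Character 2: 1; Character 3: 1; Character 4: 1; Character 5: 1.
Total = 5.

5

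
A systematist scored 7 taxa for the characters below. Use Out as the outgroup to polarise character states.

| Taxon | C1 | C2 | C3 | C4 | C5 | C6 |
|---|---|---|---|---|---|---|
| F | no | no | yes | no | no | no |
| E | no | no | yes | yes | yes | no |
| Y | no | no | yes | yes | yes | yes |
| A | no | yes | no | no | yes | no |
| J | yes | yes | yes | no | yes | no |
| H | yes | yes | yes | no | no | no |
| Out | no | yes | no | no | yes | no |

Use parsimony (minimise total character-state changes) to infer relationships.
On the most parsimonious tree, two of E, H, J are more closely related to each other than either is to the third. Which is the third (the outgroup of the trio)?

E

Character polarity is set by the outgroup: the derived state is whichever differs from the outgroup's state, so for C2, C5 the derived state is 'no', and for the remaining characters it is 'yes'.
C1: derived state 'yes' in H and J only — synapomorphy for {H, J}.
C2 (derived state 'no') is shared by E, F, and Y — a synapomorphy uniting that clade.
Only E, F, H, J, and Y show the derived state 'yes' for C3, supporting them as a clade.
C4: derived state 'yes' in E and Y only — synapomorphy for {E, Y}.
C5 groups F and H, which is incompatible with the clades supported by the remaining characters; treating it as convergent (homoplasy) costs fewer steps than any alternative tree.
C6 (derived state 'yes') is unique to Y (autapomorphy; uninformative for grouping).
Most parsimonious ingroup topology: (((F,(Y,E)),(J,H)),A).
J and H share a more recent common ancestor with each other than either does with E, so E is the least closely related of the three.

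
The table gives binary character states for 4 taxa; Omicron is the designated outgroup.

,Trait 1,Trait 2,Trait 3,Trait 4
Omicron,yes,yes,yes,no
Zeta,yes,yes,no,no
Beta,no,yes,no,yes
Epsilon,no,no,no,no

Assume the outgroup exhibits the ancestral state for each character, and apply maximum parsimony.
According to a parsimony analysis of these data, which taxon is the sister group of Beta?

Character polarity is set by the outgroup: the derived state is whichever differs from the outgroup's state, so for Trait 1, Trait 2, Trait 3 the derived state is 'no', and for the remaining characters it is 'yes'.
Trait 1 (derived state 'no') is shared by Beta and Epsilon — a synapomorphy uniting that clade.
Trait 2: derived state 'no' in Epsilon only — an autapomorphy, so it tells us nothing about relationships among taxa.
All ingroup taxa share the derived state 'no' for Trait 3; it defines the ingroup but does not resolve relationships within it.
Trait 4: derived state 'yes' in Beta only — an autapomorphy, so it tells us nothing about relationships among taxa.
Most parsimonious ingroup topology: (Zeta,(Beta,Epsilon)).
Beta and Epsilon form a cherry on this tree, so they are sister taxa.

Epsilon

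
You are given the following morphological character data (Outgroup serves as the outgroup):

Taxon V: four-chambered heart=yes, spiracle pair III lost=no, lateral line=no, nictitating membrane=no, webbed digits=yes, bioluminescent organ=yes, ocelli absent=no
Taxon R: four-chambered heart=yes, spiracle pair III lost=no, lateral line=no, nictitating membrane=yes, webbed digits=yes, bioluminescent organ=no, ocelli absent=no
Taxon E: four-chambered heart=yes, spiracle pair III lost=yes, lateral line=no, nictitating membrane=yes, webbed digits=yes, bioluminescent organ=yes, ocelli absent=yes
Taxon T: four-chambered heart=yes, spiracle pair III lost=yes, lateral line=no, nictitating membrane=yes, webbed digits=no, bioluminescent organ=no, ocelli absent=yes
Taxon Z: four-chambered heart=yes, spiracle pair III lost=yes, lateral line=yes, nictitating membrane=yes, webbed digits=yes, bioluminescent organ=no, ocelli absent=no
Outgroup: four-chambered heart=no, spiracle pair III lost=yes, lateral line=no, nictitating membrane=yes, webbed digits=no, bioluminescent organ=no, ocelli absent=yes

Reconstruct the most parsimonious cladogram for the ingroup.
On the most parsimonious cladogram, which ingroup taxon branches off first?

Taxon T

Character polarity is set by the outgroup: the derived state is whichever differs from the outgroup's state, so for spiracle pair III lost, nictitating membrane, ocelli absent the derived state is 'no', and for the remaining characters it is 'yes'.
All ingroup taxa share the derived state 'yes' for four-chambered heart; it defines the ingroup but does not resolve relationships within it.
spiracle pair III lost: derived state 'no' in Taxon R and Taxon V only — synapomorphy for {Taxon R, Taxon V}.
lateral line (derived state 'yes') is unique to Taxon Z (autapomorphy; uninformative for grouping).
nictitating membrane: derived state 'no' in Taxon V only — an autapomorphy, so it tells us nothing about relationships among taxa.
webbed digits (derived state 'yes') is shared by Taxon E, Taxon R, Taxon V, and Taxon Z — a synapomorphy uniting that clade.
bioluminescent organ groups Taxon E and Taxon V, which is incompatible with the clades supported by the remaining characters; treating it as convergent (homoplasy) costs fewer steps than any alternative tree.
ocelli absent (derived state 'no') is shared by Taxon R, Taxon V, and Taxon Z — a synapomorphy uniting that clade.
Most parsimonious ingroup topology: (Taxon T,((Taxon Z,(Taxon R,Taxon V)),Taxon E)).
Taxon T is sister to the clade containing all other ingroup taxa, so it is the earliest-diverging (most basal) ingroup lineage.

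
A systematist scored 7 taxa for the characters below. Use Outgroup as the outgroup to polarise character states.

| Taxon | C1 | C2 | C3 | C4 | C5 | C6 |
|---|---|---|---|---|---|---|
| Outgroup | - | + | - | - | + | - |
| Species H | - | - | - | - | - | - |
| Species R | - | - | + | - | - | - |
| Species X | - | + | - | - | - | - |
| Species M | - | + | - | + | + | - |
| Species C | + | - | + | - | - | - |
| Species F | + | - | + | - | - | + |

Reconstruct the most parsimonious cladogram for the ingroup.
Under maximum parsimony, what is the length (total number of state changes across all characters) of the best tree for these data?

Character polarity is set by the outgroup: the derived state is whichever differs from the outgroup's state, so for C2, C5 the derived state is '-', and for the remaining characters it is '+'.
Only Species C and Species F show the derived state '+' for C1, supporting them as a clade.
C2: derived state '-' in Species C, Species F, Species H, and Species R only — synapomorphy for {Species C, Species F, Species H, Species R}.
Only Species C, Species F, and Species R show the derived state '+' for C3, supporting them as a clade.
C4 (derived state '+') is unique to Species M (autapomorphy; uninformative for grouping).
C5: derived state '-' in Species C, Species F, Species H, Species R, and Species X only — synapomorphy for {Species C, Species F, Species H, Species R, Species X}.
C6: derived state '+' in Species F only — an autapomorphy, so it tells us nothing about relationships among taxa.
Most parsimonious ingroup topology: (((Species H,(Species R,(Species C,Species F))),Species X),Species M).
Changes per character on this tree: C1: 1; C2: 1; C3: 1; C4: 1; C5: 1; C6: 1.
Total = 6.

6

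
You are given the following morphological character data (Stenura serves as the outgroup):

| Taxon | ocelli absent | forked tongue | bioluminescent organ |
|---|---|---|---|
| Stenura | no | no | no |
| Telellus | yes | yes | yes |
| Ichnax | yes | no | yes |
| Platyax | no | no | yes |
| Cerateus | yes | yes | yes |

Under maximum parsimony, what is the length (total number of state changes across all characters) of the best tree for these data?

The outgroup has state 'no' for every character, so 'yes' is the derived state throughout.
ocelli absent (derived state 'yes') is shared by Cerateus, Ichnax, and Telellus — a synapomorphy uniting that clade.
forked tongue: derived state 'yes' in Cerateus and Telellus only — synapomorphy for {Cerateus, Telellus}.
All ingroup taxa share the derived state 'yes' for bioluminescent organ; it defines the ingroup but does not resolve relationships within it.
Most parsimonious ingroup topology: (((Telellus,Cerateus),Ichnax),Platyax).
Changes per character on this tree: ocelli absent: 1; forked tongue: 1; bioluminescent organ: 1.
Total = 3.

3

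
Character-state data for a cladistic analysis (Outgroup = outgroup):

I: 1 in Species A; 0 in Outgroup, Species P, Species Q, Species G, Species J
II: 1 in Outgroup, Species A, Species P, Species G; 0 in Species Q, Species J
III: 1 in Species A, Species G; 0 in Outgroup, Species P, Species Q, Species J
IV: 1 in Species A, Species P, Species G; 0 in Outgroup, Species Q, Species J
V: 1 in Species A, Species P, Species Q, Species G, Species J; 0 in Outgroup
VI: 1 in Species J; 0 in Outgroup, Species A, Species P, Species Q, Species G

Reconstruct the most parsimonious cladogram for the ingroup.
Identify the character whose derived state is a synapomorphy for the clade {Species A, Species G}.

Character polarity is set by the outgroup: the derived state is whichever differs from the outgroup's state, so for II the derived state is '0', and for the remaining characters it is '1'.
I: derived state '1' in Species A only — an autapomorphy, so it tells us nothing about relationships among taxa.
II: derived state '0' in Species J and Species Q only — synapomorphy for {Species J, Species Q}.
III (derived state '1') is shared by Species A and Species G — a synapomorphy uniting that clade.
IV (derived state '1') is shared by Species A, Species G, and Species P — a synapomorphy uniting that clade.
All ingroup taxa share the derived state '1' for V; it defines the ingroup but does not resolve relationships within it.
VI (derived state '1') is unique to Species J (autapomorphy; uninformative for grouping).
Most parsimonious ingroup topology: (((Species A,Species G),Species P),(Species Q,Species J)).
The clade {Species A, Species G} is supported by III: its derived state '1' occurs in exactly those taxa and in no other taxon (including the outgroup).

III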